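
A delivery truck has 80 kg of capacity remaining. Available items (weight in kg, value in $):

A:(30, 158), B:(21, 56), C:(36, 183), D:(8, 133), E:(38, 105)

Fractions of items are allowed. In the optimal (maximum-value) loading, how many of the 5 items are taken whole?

Greedy by value/weight ratio, highest first.
Ratios (sorted): D 16.62, A 5.27, C 5.08, E 2.76, B 2.67
take D (8 @ 133); take A (30 @ 158); take C (36 @ 183); take 6/38 of E → 16.58. Capacity used 80/80.
3 item(s) taken whole; one partial (take 6/38 of E).

3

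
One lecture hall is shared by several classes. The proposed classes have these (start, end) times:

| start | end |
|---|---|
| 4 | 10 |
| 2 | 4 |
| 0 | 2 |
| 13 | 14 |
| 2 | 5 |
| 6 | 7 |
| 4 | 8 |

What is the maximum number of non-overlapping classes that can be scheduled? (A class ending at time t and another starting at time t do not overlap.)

Sort by end time and greedily take each interval whose start is ≥ the last chosen end.
By end time: (0,2), (2,4), (2,5), (6,7), (4,8), (4,10), (13,14).
Pick (0,2); next start ≥ 2 → (2,4); next start ≥ 4 → (6,7); next start ≥ 7 → (13,14).
Selected 4 classes.

4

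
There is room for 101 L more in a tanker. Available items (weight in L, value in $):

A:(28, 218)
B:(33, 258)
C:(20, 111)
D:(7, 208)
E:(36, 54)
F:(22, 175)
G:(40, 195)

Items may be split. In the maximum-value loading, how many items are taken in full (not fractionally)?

4

Greedy by value/weight ratio, highest first.
Order: D (208/7=29.71) > F (175/22=7.95) > B (258/33=7.82) > A (218/28=7.79) > C (111/20=5.55) > G (195/40=4.88) > E (54/36=1.50)
Fill: take D (7 @ 208) → take F (22 @ 175) → take B (33 @ 258) → take A (28 @ 218) → take 11/20 of C → 61.05; 101/101 used.
4 item(s) taken whole; one partial (take 11/20 of C).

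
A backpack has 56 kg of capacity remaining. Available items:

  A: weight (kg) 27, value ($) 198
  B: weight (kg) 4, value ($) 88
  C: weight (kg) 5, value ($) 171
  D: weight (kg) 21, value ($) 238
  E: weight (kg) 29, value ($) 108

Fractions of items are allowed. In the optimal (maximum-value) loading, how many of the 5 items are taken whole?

Sort by value per unit weight and fill in that order.
Order: C (171/5=34.20) > B (88/4=22.00) > D (238/21=11.33) > A (198/27=7.33) > E (108/29=3.72)
Fill: take C (5 @ 171) → take B (4 @ 88) → take D (21 @ 238) → take 26/27 of A → 190.67; 56/56 used.
3 item(s) taken whole; one partial (take 26/27 of A).

3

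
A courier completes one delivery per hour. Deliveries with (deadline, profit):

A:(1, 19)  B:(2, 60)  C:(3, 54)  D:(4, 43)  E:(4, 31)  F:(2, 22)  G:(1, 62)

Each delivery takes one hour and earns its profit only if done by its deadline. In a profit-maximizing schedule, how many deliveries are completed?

4

Sort by profit descending; place each in the latest free slot ≤ its deadline.
Profit order: G=62 B=60 C=54 D=43 E=31 F=22 A=19
Assign: G→slot 1, B→slot 2, C→slot 3, D→slot 4, E skipped, F skipped, A skipped.
Slots: [1:G] [2:B] [3:C] [4:D]
4 of 7 scheduled.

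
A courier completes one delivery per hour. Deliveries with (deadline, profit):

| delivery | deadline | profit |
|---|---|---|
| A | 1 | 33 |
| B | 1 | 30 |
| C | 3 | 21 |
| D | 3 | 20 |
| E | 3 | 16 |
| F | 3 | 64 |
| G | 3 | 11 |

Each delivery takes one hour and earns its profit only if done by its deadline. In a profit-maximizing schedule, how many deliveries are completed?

3

Sort by profit descending; place each in the latest free slot ≤ its deadline.
By profit: F(d3,64), A(d1,33), B(d1,30), C(d3,21), D(d3,20), E(d3,16), G(d3,11)
F→slot 3; A→slot 1; B skipped; C→slot 2; D skipped; E skipped; G skipped.
3 of 7 scheduled.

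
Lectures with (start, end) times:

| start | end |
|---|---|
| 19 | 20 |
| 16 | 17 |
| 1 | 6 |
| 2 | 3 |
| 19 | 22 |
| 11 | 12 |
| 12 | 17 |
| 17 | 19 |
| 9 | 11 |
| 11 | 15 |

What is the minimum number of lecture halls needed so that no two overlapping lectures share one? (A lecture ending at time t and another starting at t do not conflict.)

2

The answer is the maximum number of intervals overlapping at any instant.
starts: [1, 2, 9, 11, 11, 12, 16, 17, 19, 19]
ends:   [3, 6, 11, 12, 15, 17, 17, 19, 20, 22]
s1→1 s2→2  — peak 2.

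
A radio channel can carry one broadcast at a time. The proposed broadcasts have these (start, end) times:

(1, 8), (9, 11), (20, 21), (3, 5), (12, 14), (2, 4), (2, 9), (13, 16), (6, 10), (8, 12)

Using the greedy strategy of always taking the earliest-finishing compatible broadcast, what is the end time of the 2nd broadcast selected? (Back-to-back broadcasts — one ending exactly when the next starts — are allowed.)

Greedy by earliest finish: after sorting by end time, pick each interval compatible with the last pick.
By end time: (2,4), (3,5), (1,8), (2,9), (6,10), (9,11), (8,12), (12,14), (13,16), (20,21).
Pick (2,4); next start ≥ 4 → (6,10); next start ≥ 10 → (12,14); next start ≥ 14 → (20,21).
Selected: (2,4) (6,10) (12,14) (20,21)

10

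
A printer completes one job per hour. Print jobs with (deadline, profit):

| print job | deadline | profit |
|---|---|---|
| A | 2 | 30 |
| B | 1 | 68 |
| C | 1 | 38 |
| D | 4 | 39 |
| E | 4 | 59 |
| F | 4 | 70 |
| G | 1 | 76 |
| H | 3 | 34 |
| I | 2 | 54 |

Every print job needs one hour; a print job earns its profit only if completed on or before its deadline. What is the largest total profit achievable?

Take jobs in profit order; each goes to the latest open slot no later than its deadline.
Profit order: G=76 F=70 B=68 E=59 I=54 D=39 C=38 H=34 A=30
Assign: G→slot 1, F→slot 4, B skipped, E→slot 3, I→slot 2, D skipped, C skipped, H skipped, A skipped.
Slots: [1:G] [2:I] [3:E] [4:F]
Profit = 76 + 54 + 59 + 70 = 259

259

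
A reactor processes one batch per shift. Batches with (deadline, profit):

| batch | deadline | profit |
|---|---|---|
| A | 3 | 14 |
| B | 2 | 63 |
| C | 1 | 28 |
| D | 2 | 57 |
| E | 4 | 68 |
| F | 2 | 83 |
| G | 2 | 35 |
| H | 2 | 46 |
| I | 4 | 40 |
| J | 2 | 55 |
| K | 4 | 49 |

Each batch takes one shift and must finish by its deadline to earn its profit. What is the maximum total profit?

263

Profit order: F=83 E=68 B=63 D=57 J=55 K=49 H=46 I=40 G=35 C=28 A=14
Assign: F→slot 2, E→slot 4, B→slot 1, D skipped, J skipped, K→slot 3, H skipped, I skipped, G skipped, C skipped, A skipped.
Slots: [1:B] [2:F] [3:K] [4:E]
Profit = 63 + 83 + 49 + 68 = 263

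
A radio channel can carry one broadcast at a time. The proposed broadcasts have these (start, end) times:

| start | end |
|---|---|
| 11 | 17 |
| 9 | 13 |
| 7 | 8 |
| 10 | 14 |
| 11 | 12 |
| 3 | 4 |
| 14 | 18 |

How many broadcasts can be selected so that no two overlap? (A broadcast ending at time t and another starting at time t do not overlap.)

4

Order by finish time; keep every interval that doesn't clash with the previous kept one.
Sorted by end: (3,4)  (7,8)  (11,12)  (9,13)  (10,14)  (11,17)  (14,18)
take (3,4); take (7,8); take (11,12); take (14,18).
Selected 4 broadcasts.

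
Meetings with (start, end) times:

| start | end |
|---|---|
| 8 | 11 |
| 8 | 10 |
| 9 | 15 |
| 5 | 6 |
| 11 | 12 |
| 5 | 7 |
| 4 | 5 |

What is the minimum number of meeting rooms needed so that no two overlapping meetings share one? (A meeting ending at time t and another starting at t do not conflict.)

Events (time:±→running): 4:+→1 5:-→0 5:+→1 5:+→2 6:-→1 7:-→0 8:+→1 8:+→2 9:+→3 … peak 3.

3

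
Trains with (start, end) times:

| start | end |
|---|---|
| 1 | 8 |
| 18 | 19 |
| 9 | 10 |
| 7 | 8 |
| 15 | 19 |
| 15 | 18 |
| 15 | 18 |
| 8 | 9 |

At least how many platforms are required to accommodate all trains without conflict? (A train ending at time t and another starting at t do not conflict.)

Count concurrent intervals with a sweep; the peak is the room count.
starts: [1, 7, 8, 9, 15, 15, 15, 18]
ends:   [8, 8, 9, 10, 18, 18, 19, 19]
s1→1 s7→2 e8→1 e8→0 s8→1 e9→0 s9→1 e10→0 s15→1 s15→2 s15→3  — peak 3.

3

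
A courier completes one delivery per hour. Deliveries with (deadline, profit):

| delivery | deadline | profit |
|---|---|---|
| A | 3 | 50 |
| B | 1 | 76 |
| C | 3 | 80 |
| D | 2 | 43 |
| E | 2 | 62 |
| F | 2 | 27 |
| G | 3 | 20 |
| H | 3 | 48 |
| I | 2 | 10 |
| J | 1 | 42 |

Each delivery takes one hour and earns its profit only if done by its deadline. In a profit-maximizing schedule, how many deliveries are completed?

By profit: C(d3,80), B(d1,76), E(d2,62), A(d3,50), H(d3,48), D(d2,43), J(d1,42), F(d2,27), G(d3,20), I(d2,10)
C→slot 3; B→slot 1; E→slot 2; A skipped; H skipped; D skipped; J skipped; F skipped; G skipped; I skipped.
3 of 10 scheduled.

3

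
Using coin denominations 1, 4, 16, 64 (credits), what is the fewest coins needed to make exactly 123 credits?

Use the largest denomination that fits, subtract, and repeat.
123 − 1×64→59 − 3×16→11 − 2×4→3 − 3×1→0
Total coins = 1 + 3 + 2 + 3 = 9

9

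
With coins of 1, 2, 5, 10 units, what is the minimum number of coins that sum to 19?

Use the largest denomination that fits, subtract, and repeat.
19 − 1×10→9 − 1×5→4 − 2×2→0
Total coins = 1 + 1 + 2 = 4

4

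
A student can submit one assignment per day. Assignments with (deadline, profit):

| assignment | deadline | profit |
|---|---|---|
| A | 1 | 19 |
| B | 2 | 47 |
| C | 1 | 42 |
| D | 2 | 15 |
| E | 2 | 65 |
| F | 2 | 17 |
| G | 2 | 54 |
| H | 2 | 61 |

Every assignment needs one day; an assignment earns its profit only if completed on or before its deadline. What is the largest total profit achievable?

Profit order: E=65 H=61 G=54 B=47 C=42 A=19 F=17 D=15
Assign: E→slot 2, H→slot 1, G skipped, B skipped, C skipped, A skipped, F skipped, D skipped.
Slots: [1:H] [2:E]
Profit = 61 + 65 = 126

126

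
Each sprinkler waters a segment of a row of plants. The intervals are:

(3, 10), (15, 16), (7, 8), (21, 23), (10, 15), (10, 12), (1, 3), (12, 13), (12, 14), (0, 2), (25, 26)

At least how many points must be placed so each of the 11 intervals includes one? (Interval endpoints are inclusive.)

Process intervals by earliest right end; each time one isn't hit yet, stab at its right endpoint.
By right end: [0,2]  [1,3]  [7,8]  [3,10]  [10,12]  [12,13]  [12,14]  [10,15]  [15,16]  [21,23]  [25,26]
[0,2] uncovered → point at 2; [7,8] uncovered → point at 8; [10,12] uncovered → point at 12; [15,16] uncovered → point at 16; [21,23] uncovered → point at 23; [25,26] uncovered → point at 26.
Points: 2, 8, 12, 16, 23, 26 (6 total).

6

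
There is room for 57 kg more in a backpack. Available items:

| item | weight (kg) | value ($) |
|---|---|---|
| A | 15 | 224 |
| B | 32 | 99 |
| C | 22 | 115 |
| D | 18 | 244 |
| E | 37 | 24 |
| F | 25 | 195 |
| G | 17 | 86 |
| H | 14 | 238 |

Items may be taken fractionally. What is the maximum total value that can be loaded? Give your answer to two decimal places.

Sort by value per unit weight and fill in that order.
Order: H (238/14=17.00) > A (224/15=14.93) > D (244/18=13.56) > F (195/25=7.80) > C (115/22=5.23) > G (86/17=5.06) > B (99/32=3.09) > E (24/37=0.65)
Fill: take H (14 @ 238) → take A (15 @ 224) → take D (18 @ 244) → take 10/25 of F → 78.00; 57/57 used.
Total value = 784.00

784.00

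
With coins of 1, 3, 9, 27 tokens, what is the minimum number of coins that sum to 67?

5

Greedy: take as many of the largest coin as possible, then repeat with the remainder.
67 − 2×27→13 − 1×9→4 − 1×3→1 − 1×1→0
Total coins = 2 + 1 + 1 + 1 = 5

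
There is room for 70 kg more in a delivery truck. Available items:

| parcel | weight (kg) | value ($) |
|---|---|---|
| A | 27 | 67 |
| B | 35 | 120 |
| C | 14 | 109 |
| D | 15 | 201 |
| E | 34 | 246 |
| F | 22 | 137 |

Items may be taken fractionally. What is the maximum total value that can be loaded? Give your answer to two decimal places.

599.59

Order: D (201/15=13.40) > C (109/14=7.79) > E (246/34=7.24) > F (137/22=6.23) > B (120/35=3.43) > A (67/27=2.48)
Fill: take D (15 @ 201) → take C (14 @ 109) → take E (34 @ 246) → take 7/22 of F → 43.59; 70/70 used.
Total value = 599.59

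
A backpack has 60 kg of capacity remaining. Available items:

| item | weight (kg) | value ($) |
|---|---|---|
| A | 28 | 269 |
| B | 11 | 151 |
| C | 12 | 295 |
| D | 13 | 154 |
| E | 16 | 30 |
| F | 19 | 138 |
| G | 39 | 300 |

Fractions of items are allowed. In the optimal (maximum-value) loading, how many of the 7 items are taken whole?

3

Ratios (sorted): C 24.58, B 13.73, D 11.85, A 9.61, G 7.69, F 7.26, E 1.88
take C (12 @ 295); take B (11 @ 151); take D (13 @ 154); take 24/28 of A → 230.57. Capacity used 60/60.
3 item(s) taken whole; one partial (take 24/28 of A).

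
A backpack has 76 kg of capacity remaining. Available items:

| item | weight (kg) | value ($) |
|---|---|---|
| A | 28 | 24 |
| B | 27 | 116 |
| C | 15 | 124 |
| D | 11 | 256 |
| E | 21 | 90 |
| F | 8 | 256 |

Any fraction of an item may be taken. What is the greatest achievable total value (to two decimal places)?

Sort by value per unit weight and fill in that order.
Order: F (256/8=32.00) > D (256/11=23.27) > C (124/15=8.27) > B (116/27=4.30) > E (90/21=4.29) > A (24/28=0.86)
Fill: take F (8 @ 256) → take D (11 @ 256) → take C (15 @ 124) → take B (27 @ 116) → take 15/21 of E → 64.29; 76/76 used.
Total value = 816.29

816.29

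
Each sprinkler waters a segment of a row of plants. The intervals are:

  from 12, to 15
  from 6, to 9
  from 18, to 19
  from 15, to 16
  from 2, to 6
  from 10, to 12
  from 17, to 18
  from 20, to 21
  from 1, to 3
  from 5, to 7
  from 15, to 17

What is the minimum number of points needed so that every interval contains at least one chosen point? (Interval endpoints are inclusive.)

Sort by right endpoint; whenever an interval is uncovered, place a point at its right end.
Sorted: [1,3] [2,6] [5,7] [6,9] [10,12] [12,15] [15,16] [15,17] [17,18] [18,19] [20,21]
{[1,3],[2,6]} hit by 3; {[5,7],[6,9]} hit by 7; {[10,12],[12,15]} hit by 12; {[15,16],[15,17]} hit by 16; {[17,18],[18,19]} hit by 18; {[20,21]} hit by 21.
Points: 3, 7, 12, 16, 18, 21 (6 total).

6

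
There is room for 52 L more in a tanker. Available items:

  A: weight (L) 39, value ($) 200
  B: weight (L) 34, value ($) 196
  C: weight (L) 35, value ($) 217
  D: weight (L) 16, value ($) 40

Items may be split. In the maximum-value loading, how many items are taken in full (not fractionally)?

1

Greedy by value/weight ratio, highest first.
Ratios (sorted): C 6.20, B 5.76, A 5.13, D 2.50
take C (35 @ 217); take 17/34 of B → 98.00. Capacity used 52/52.
1 item(s) taken whole; one partial (take 17/34 of B).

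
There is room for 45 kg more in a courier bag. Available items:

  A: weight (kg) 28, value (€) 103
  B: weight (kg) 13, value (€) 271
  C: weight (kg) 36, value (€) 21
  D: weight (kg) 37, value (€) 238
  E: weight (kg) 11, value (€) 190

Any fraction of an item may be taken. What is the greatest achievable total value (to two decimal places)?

596.08

Sort by value per unit weight and fill in that order.
Ratios (sorted): B 20.85, E 17.27, D 6.43, A 3.68, C 0.58
take B (13 @ 271); take E (11 @ 190); take 21/37 of D → 135.08. Capacity used 45/45.
Total value = 596.08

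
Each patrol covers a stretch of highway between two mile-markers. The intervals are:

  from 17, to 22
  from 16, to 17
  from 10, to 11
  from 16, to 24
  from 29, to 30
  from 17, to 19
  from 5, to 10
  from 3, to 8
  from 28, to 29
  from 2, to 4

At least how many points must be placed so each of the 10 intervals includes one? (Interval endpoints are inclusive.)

4

Sort by right endpoint; whenever an interval is uncovered, place a point at its right end.
By right end: [2,4]  [3,8]  [5,10]  [10,11]  [16,17]  [17,19]  [17,22]  [16,24]  [28,29]  [29,30]
[2,4] uncovered → point at 4; [5,10] uncovered → point at 10; [16,17] uncovered → point at 17; [28,29] uncovered → point at 29.
Points: 4, 10, 17, 29 (4 total).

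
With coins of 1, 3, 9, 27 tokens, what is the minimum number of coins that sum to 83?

5

83 − 3×27→2 − 2×1→0
Total coins = 3 + 2 = 5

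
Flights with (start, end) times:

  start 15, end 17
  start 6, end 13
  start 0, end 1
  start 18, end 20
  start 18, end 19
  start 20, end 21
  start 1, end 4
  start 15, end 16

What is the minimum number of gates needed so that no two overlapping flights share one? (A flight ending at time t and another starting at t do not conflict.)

2

The answer is the maximum number of intervals overlapping at any instant.
Events (time:±→running): 0:+→1 1:-→0 1:+→1 4:-→0 6:+→1 13:-→0 15:+→1 15:+→2 … peak 2.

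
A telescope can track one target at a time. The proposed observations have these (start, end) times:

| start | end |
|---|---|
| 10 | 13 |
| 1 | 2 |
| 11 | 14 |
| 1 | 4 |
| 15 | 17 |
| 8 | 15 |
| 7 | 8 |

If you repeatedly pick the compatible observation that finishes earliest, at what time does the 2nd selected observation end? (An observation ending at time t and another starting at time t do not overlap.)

Sort by end time and greedily take each interval whose start is ≥ the last chosen end.
Sorted by end: (1,2)  (1,4)  (7,8)  (10,13)  (11,14)  (8,15)  (15,17)
take (1,2); take (7,8); take (10,13); skip (11,14); take (15,17).
Selected: (1,2) (7,8) (10,13) (15,17)

8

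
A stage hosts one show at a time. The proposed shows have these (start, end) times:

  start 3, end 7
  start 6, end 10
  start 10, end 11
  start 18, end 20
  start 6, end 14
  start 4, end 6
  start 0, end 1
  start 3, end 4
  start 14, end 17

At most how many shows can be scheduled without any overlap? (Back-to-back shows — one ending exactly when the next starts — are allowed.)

7

Sort by end time and greedily take each interval whose start is ≥ the last chosen end.
By end time: (0,1), (3,4), (4,6), (3,7), (6,10), (10,11), (6,14), (14,17), (18,20).
Pick (0,1); next start ≥ 1 → (3,4); next start ≥ 4 → (4,6); next start ≥ 6 → (6,10); next start ≥ 10 → (10,11); next start ≥ 11 → (14,17); next start ≥ 17 → (18,20).
Selected 7 shows.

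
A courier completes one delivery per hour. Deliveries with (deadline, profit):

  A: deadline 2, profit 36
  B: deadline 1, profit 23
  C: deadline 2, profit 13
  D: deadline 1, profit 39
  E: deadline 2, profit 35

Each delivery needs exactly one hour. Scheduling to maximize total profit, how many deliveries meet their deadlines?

Sort by profit descending; place each in the latest free slot ≤ its deadline.
By profit: D(d1,39), A(d2,36), E(d2,35), B(d1,23), C(d2,13)
D→slot 1; A→slot 2; E skipped; B skipped; C skipped.
2 of 5 scheduled.

2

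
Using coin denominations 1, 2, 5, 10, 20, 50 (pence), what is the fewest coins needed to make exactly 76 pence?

4

76 − 1×50→26 − 1×20→6 − 1×5→1 − 1×1→0
Total coins = 1 + 1 + 1 + 1 = 4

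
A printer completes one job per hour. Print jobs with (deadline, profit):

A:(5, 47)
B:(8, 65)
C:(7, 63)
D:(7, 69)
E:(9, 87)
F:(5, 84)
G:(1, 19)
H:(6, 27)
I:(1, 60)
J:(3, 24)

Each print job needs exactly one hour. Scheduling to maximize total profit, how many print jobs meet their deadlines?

Sort by profit descending; place each in the latest free slot ≤ its deadline.
Profit order: E=87 F=84 D=69 B=65 C=63 I=60 A=47 H=27 J=24 G=19
Assign: E→slot 9, F→slot 5, D→slot 7, B→slot 8, C→slot 6, I→slot 1, A→slot 4, H→slot 3, J→slot 2, G skipped.
Slots: [1:I] [2:J] [3:H] [4:A] [5:F] [6:C] [7:D] [8:B] [9:E]
9 of 10 scheduled.

9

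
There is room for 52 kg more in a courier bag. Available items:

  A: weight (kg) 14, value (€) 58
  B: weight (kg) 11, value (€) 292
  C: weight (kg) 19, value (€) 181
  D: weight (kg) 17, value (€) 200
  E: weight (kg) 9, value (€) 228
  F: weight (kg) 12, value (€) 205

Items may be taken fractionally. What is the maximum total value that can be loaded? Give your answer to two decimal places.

953.58

Sort by value per unit weight and fill in that order.
Ratios (sorted): B 26.55, E 25.33, F 17.08, D 11.76, C 9.53, A 4.14
take B (11 @ 292); take E (9 @ 228); take F (12 @ 205); take D (17 @ 200); take 3/19 of C → 28.58. Capacity used 52/52.
Total value = 953.58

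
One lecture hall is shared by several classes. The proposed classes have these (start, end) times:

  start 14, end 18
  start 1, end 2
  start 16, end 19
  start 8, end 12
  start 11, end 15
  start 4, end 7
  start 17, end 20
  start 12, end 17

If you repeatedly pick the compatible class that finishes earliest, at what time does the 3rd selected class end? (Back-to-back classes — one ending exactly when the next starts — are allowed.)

12

Greedy by earliest finish: after sorting by end time, pick each interval compatible with the last pick.
Sorted by end: (1,2)  (4,7)  (8,12)  (11,15)  (12,17)  (14,18)  (16,19)  (17,20)
take (1,2); take (4,7); take (8,12); take (12,17); take (17,20).
Selected: (1,2) (4,7) (8,12) (12,17) (17,20)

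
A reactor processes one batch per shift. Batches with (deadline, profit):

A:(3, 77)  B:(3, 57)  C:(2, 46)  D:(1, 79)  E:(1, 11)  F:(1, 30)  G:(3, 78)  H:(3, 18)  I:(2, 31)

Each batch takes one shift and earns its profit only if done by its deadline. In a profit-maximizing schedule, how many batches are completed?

Profit order: D=79 G=78 A=77 B=57 C=46 I=31 F=30 H=18 E=11
Assign: D→slot 1, G→slot 3, A→slot 2, B skipped, C skipped, I skipped, F skipped, H skipped, E skipped.
Slots: [1:D] [2:A] [3:G]
3 of 9 scheduled.

3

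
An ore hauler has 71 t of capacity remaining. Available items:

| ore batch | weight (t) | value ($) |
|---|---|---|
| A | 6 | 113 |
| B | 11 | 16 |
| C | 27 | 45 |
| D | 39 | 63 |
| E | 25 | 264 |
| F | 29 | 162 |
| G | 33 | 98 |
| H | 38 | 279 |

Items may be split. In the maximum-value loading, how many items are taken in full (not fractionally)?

Sort by value per unit weight and fill in that order.
Order: A (113/6=18.83) > E (264/25=10.56) > H (279/38=7.34) > F (162/29=5.59) > G (98/33=2.97) > C (45/27=1.67) > D (63/39=1.62) > B (16/11=1.45)
Fill: take A (6 @ 113) → take E (25 @ 264) → take H (38 @ 279) → take 2/29 of F → 11.17; 71/71 used.
3 item(s) taken whole; one partial (take 2/29 of F).

3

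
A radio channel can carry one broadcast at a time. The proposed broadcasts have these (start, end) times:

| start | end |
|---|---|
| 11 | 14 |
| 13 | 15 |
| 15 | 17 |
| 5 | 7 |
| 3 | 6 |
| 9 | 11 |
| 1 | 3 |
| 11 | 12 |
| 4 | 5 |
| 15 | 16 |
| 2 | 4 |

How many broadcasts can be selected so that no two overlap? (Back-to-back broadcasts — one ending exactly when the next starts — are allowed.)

7

Order by finish time; keep every interval that doesn't clash with the previous kept one.
By end time: (1,3), (2,4), (4,5), (3,6), (5,7), (9,11), (11,12), (11,14), (13,15), (15,16), (15,17).
Pick (1,3); next start ≥ 3 → (4,5); next start ≥ 5 → (5,7); next start ≥ 7 → (9,11); next start ≥ 11 → (11,12); next start ≥ 12 → (13,15); next start ≥ 15 → (15,16).
Selected 7 broadcasts.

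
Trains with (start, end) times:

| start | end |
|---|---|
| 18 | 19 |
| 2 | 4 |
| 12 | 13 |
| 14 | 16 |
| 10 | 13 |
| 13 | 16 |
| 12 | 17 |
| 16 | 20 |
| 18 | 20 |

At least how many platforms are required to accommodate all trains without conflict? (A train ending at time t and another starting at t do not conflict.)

3

Count concurrent intervals with a sweep; the peak is the room count.
starts: [2, 10, 12, 12, 13, 14, 16, 18, 18]
ends:   [4, 13, 13, 16, 16, 17, 19, 20, 20]
s2→1 e4→0 s10→1 s12→2 s12→3  — peak 3.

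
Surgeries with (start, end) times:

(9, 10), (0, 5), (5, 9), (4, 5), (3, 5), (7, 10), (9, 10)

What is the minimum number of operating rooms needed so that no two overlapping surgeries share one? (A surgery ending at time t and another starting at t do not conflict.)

Events (time:±→running): 0:+→1 3:+→2 4:+→3 … peak 3.

3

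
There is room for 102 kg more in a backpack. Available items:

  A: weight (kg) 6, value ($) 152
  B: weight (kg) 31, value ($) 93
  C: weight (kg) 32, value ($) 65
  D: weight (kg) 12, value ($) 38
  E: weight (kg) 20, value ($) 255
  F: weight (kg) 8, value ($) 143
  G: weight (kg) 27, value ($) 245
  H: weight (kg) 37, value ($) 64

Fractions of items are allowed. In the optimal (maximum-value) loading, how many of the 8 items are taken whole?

5

Ratios (sorted): A 25.33, F 17.88, E 12.75, G 9.07, D 3.17, B 3.00, C 2.03, H 1.73
take A (6 @ 152); take F (8 @ 143); take E (20 @ 255); take G (27 @ 245); take D (12 @ 38); take 29/31 of B → 87.00. Capacity used 102/102.
5 item(s) taken whole; one partial (take 29/31 of B).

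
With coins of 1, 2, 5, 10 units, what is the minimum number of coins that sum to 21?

3

Use the largest denomination that fits, subtract, and repeat.
21 − 2×10→1 − 1×1→0
Total coins = 2 + 1 = 3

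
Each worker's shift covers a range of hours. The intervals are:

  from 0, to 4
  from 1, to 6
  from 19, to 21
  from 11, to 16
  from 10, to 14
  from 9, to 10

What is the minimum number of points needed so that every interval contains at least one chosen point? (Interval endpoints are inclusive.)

Sort by right endpoint; whenever an interval is uncovered, place a point at its right end.
Sorted: [0,4] [1,6] [9,10] [10,14] [11,16] [19,21]
{[0,4],[1,6]} hit by 4; {[9,10],[10,14]} hit by 10; {[11,16]} hit by 16; {[19,21]} hit by 21.
Points: 4, 10, 16, 21 (4 total).

4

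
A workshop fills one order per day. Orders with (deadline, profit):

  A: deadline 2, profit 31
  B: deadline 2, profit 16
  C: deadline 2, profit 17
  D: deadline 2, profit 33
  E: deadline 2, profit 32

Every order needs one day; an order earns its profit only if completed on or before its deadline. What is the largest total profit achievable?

65

By profit: D(d2,33), E(d2,32), A(d2,31), C(d2,17), B(d2,16)
D→slot 2; E→slot 1; A skipped; C skipped; B skipped.
Profit = 32 + 33 = 65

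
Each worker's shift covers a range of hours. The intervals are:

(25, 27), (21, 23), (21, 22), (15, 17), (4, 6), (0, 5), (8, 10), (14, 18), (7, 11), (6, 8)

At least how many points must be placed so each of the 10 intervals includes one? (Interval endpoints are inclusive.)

Sort by right endpoint; whenever an interval is uncovered, place a point at its right end.
Sorted: [0,5] [4,6] [6,8] [8,10] [7,11] [15,17] [14,18] [21,22] [21,23] [25,27]
{[0,5],[4,6]} hit by 5; {[6,8],[8,10],[7,11]} hit by 8; {[15,17],[14,18]} hit by 17; {[21,22],[21,23]} hit by 22; {[25,27]} hit by 27.
Points: 5, 8, 17, 22, 27 (5 total).

5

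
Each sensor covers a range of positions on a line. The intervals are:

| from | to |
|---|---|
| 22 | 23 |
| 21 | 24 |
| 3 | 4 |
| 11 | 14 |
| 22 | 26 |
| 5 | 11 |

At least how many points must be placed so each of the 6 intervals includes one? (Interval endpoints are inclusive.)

3

By right end: [3,4]  [5,11]  [11,14]  [22,23]  [21,24]  [22,26]
[3,4] uncovered → point at 4; [5,11] uncovered → point at 11; [22,23] uncovered → point at 23.
Points: 4, 11, 23 (3 total).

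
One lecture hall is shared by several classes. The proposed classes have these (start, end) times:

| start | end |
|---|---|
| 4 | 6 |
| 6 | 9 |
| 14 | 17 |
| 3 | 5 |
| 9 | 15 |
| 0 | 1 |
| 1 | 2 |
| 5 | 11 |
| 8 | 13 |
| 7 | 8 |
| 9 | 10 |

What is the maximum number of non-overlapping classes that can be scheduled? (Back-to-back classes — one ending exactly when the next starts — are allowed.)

6

Order by finish time; keep every interval that doesn't clash with the previous kept one.
Sorted by end: (0,1)  (1,2)  (3,5)  (4,6)  (7,8)  (6,9)  (9,10)  (5,11)  (8,13)  (9,15)  (14,17)
take (0,1); take (1,2); take (3,5); skip (4,6); take (7,8); take (9,10); skip (5,11); take (14,17).
Selected 6 classes.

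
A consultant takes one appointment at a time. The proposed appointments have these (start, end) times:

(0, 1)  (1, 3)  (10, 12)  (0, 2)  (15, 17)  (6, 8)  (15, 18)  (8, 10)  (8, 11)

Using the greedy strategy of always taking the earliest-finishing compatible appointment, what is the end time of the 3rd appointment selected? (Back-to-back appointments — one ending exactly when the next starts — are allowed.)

8

Sorted by end: (0,1)  (0,2)  (1,3)  (6,8)  (8,10)  (8,11)  (10,12)  (15,17)  (15,18)
take (0,1); skip (0,2); take (1,3); take (6,8); take (8,10); take (10,12); take (15,17).
Selected: (0,1) (1,3) (6,8) (8,10) (10,12) (15,17)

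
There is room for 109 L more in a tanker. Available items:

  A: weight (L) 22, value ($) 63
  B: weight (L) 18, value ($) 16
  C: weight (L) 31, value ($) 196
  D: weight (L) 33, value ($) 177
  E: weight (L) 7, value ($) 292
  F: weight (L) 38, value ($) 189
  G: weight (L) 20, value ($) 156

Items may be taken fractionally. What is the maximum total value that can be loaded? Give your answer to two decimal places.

Sort by value per unit weight and fill in that order.
Ratios (sorted): E 41.71, G 7.80, C 6.32, D 5.36, F 4.97, A 2.86, B 0.89
take E (7 @ 292); take G (20 @ 156); take C (31 @ 196); take D (33 @ 177); take 18/38 of F → 89.53. Capacity used 109/109.
Total value = 910.53

910.53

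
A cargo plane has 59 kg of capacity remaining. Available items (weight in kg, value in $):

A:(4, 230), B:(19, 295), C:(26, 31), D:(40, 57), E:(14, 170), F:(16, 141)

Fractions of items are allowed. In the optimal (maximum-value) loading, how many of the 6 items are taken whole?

Sort by value per unit weight and fill in that order.
Ratios (sorted): A 57.50, B 15.53, E 12.14, F 8.81, D 1.43, C 1.19
take A (4 @ 230); take B (19 @ 295); take E (14 @ 170); take F (16 @ 141); take 6/40 of D → 8.55. Capacity used 59/59.
4 item(s) taken whole; one partial (take 6/40 of D).

4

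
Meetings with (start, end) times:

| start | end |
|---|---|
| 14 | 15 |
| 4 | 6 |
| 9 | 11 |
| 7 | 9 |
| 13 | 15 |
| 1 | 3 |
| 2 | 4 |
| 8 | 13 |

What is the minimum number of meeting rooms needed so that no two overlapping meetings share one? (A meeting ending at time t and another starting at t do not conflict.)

The answer is the maximum number of intervals overlapping at any instant.
Events (time:±→running): 1:+→1 2:+→2 … peak 2.

2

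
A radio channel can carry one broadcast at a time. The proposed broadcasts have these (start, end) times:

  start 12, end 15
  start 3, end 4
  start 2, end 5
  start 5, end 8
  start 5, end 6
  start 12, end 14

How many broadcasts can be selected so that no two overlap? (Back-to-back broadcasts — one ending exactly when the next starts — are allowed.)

3

By end time: (3,4), (2,5), (5,6), (5,8), (12,14), (12,15).
Pick (3,4); next start ≥ 4 → (5,6); next start ≥ 6 → (12,14).
Selected 3 broadcasts.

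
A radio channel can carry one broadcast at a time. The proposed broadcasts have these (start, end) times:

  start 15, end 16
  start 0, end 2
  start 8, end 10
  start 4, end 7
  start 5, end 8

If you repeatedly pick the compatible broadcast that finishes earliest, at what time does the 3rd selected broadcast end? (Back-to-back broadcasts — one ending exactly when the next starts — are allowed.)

Sort by end time and greedily take each interval whose start is ≥ the last chosen end.
Sorted by end: (0,2)  (4,7)  (5,8)  (8,10)  (15,16)
take (0,2); take (4,7); take (8,10); take (15,16).
Selected: (0,2) (4,7) (8,10) (15,16)

10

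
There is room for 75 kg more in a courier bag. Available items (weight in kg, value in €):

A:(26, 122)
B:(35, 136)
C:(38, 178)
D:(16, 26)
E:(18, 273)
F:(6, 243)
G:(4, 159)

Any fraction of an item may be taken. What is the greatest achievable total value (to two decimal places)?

Sort by value per unit weight and fill in that order.
Ratios (sorted): F 40.50, G 39.75, E 15.17, A 4.69, C 4.68, B 3.89, D 1.62
take F (6 @ 243); take G (4 @ 159); take E (18 @ 273); take A (26 @ 122); take 21/38 of C → 98.37. Capacity used 75/75.
Total value = 895.37

895.37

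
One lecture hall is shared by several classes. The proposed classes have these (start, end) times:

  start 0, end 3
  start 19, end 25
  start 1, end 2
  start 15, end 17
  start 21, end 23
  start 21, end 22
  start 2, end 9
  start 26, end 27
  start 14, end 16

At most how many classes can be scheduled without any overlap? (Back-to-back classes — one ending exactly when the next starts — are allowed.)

5

Sorted by end: (1,2)  (0,3)  (2,9)  (14,16)  (15,17)  (21,22)  (21,23)  (19,25)  (26,27)
take (1,2); skip (0,3); take (2,9); take (14,16); skip (15,17); take (21,22); take (26,27).
Selected 5 classes.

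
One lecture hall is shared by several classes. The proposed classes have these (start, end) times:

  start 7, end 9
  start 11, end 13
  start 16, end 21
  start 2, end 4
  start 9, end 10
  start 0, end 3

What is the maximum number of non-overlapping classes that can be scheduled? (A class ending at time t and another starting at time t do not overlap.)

Sorted by end: (0,3)  (2,4)  (7,9)  (9,10)  (11,13)  (16,21)
take (0,3); take (7,9); take (9,10); take (11,13); take (16,21).
Selected 5 classes.

5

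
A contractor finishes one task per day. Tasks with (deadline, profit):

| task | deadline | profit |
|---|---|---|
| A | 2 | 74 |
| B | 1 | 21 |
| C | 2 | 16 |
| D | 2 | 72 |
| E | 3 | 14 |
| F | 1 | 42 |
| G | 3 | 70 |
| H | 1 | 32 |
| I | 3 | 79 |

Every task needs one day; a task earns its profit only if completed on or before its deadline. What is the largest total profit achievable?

225

By profit: I(d3,79), A(d2,74), D(d2,72), G(d3,70), F(d1,42), H(d1,32), B(d1,21), C(d2,16), E(d3,14)
I→slot 3; A→slot 2; D→slot 1; G skipped; F skipped; H skipped; B skipped; C skipped; E skipped.
Profit = 72 + 74 + 79 = 225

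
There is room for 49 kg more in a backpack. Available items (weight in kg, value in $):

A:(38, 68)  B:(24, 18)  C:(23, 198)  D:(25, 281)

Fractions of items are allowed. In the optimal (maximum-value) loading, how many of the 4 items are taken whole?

Order: D (281/25=11.24) > C (198/23=8.61) > A (68/38=1.79) > B (18/24=0.75)
Fill: take D (25 @ 281) → take C (23 @ 198) → take 1/38 of A → 1.79; 49/49 used.
2 item(s) taken whole; one partial (take 1/38 of A).

2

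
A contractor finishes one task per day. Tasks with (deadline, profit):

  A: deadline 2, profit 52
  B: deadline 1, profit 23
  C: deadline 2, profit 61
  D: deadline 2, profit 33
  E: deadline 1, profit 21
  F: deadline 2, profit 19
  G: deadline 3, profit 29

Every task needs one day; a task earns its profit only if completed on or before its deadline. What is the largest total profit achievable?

By profit: C(d2,61), A(d2,52), D(d2,33), G(d3,29), B(d1,23), E(d1,21), F(d2,19)
C→slot 2; A→slot 1; D skipped; G→slot 3; B skipped; E skipped; F skipped.
Profit = 52 + 61 + 29 = 142

142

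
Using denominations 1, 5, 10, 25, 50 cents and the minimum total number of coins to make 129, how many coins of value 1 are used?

4

129 − 2×50→29 − 1×25→4 − 4×1→0
Count of 1: 4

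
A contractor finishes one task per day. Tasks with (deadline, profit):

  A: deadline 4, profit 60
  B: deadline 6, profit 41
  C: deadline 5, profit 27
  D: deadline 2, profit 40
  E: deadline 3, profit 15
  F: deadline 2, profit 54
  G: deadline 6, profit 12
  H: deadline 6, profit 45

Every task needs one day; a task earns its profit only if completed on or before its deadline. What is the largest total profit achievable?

Sort by profit descending; place each in the latest free slot ≤ its deadline.
By profit: A(d4,60), F(d2,54), H(d6,45), B(d6,41), D(d2,40), C(d5,27), E(d3,15), G(d6,12)
A→slot 4; F→slot 2; H→slot 6; B→slot 5; D→slot 1; C→slot 3; E skipped; G skipped.
Profit = 40 + 54 + 27 + 60 + 41 + 45 = 267

267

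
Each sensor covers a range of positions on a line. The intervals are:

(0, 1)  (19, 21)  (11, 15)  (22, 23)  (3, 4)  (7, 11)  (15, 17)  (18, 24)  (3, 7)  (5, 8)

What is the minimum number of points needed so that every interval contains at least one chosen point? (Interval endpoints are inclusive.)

Process intervals by earliest right end; each time one isn't hit yet, stab at its right endpoint.
By right end: [0,1]  [3,4]  [3,7]  [5,8]  [7,11]  [11,15]  [15,17]  [19,21]  [22,23]  [18,24]
[0,1] uncovered → point at 1; [3,4] uncovered → point at 4; [5,8] uncovered → point at 8; [11,15] uncovered → point at 15; [19,21] uncovered → point at 21; [22,23] uncovered → point at 23.
Points: 1, 4, 8, 15, 21, 23 (6 total).

6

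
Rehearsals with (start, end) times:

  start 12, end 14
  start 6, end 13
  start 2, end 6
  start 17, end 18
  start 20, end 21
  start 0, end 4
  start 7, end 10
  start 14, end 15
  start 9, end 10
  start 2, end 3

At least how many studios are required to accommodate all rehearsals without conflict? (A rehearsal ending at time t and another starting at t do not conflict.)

3

The answer is the maximum number of intervals overlapping at any instant.
starts: [0, 2, 2, 6, 7, 9, 12, 14, 17, 20]
ends:   [3, 4, 6, 10, 10, 13, 14, 15, 18, 21]
s0→1 s2→2 s2→3  — peak 3.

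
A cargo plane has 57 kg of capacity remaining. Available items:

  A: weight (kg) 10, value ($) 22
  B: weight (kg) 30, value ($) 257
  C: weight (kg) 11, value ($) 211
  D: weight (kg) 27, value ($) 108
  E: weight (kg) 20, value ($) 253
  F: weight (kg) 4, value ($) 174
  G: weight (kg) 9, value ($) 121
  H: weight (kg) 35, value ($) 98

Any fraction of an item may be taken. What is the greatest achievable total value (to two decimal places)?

Order: F (174/4=43.50) > C (211/11=19.18) > G (121/9=13.44) > E (253/20=12.65) > B (257/30=8.57) > D (108/27=4.00) > H (98/35=2.80) > A (22/10=2.20)
Fill: take F (4 @ 174) → take C (11 @ 211) → take G (9 @ 121) → take E (20 @ 253) → take 13/30 of B → 111.37; 57/57 used.
Total value = 870.37

870.37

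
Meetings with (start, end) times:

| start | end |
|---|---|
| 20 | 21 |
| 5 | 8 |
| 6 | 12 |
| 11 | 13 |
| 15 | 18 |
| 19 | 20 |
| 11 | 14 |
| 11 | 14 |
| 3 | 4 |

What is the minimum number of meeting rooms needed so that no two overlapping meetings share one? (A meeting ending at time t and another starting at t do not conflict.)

The answer is the maximum number of intervals overlapping at any instant.
starts: [3, 5, 6, 11, 11, 11, 15, 19, 20]
ends:   [4, 8, 12, 13, 14, 14, 18, 20, 21]
s3→1 e4→0 s5→1 s6→2 e8→1 s11→2 s11→3 s11→4  — peak 4.

4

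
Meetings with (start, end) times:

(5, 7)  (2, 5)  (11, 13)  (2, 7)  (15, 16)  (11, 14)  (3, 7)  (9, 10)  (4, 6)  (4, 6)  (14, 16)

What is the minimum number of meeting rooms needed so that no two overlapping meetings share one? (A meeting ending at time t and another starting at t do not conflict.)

5

Count concurrent intervals with a sweep; the peak is the room count.
Events (time:±→running): 2:+→1 2:+→2 3:+→3 4:+→4 4:+→5 … peak 5.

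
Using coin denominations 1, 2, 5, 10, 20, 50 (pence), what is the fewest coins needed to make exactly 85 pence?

4

85 − 1×50→35 − 1×20→15 − 1×10→5 − 1×5→0
Total coins = 1 + 1 + 1 + 1 = 4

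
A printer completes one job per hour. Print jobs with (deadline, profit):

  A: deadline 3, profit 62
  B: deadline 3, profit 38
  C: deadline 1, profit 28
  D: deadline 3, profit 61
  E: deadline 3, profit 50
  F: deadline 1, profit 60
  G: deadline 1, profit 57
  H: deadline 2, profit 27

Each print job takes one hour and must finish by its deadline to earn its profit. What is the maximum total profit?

Take jobs in profit order; each goes to the latest open slot no later than its deadline.
Profit order: A=62 D=61 F=60 G=57 E=50 B=38 C=28 H=27
Assign: A→slot 3, D→slot 2, F→slot 1, G skipped, E skipped, B skipped, C skipped, H skipped.
Slots: [1:F] [2:D] [3:A]
Profit = 60 + 61 + 62 = 183

183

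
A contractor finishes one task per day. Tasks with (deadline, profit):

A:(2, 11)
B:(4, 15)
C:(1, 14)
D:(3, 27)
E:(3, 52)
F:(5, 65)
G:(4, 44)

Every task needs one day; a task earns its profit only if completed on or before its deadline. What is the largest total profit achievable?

Sort by profit descending; place each in the latest free slot ≤ its deadline.
Profit order: F=65 E=52 G=44 D=27 B=15 C=14 A=11
Assign: F→slot 5, E→slot 3, G→slot 4, D→slot 2, B→slot 1, C skipped, A skipped.
Slots: [1:B] [2:D] [3:E] [4:G] [5:F]
Profit = 15 + 27 + 52 + 44 + 65 = 203

203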